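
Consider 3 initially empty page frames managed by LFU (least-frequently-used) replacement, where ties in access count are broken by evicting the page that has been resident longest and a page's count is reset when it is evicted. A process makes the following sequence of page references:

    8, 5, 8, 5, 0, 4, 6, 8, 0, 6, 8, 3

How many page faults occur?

8

8: fault, frames [8]
5: fault, frames [8, 5]
8: hit
5: hit
0: fault, frames [8, 5, 0]
4: fault, evict 0, frames [8, 5, 4]
6: fault, evict 4, frames [8, 5, 6]
8: hit
0: fault, evict 6, frames [8, 5, 0]
6: fault, evict 0, frames [8, 5, 6]
8: hit
3: fault, evict 6, frames [8, 5, 3]
Page faults: 8.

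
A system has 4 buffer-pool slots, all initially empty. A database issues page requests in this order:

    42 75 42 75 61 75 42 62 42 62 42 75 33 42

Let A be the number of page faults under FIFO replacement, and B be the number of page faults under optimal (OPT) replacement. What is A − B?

1

Under FIFO: F F . . F . . F . . . . F F → 6 faults.
Under OPT: F F . . F . . F . . . . F . → 5 faults.
A − B = 6 − 5 = 1.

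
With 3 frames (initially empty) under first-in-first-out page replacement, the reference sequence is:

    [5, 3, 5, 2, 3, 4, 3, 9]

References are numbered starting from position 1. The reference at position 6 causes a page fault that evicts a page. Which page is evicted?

pos 1: 5: miss, frames {5}
pos 2: 3: miss, frames {5,3}
pos 3: 5: hit
pos 4: 2: miss, frames {5,3,2}
pos 5: 3: hit
pos 6: 4: miss, evict 5, frames {3,2,4}
At position 6, page 5 is evicted.

5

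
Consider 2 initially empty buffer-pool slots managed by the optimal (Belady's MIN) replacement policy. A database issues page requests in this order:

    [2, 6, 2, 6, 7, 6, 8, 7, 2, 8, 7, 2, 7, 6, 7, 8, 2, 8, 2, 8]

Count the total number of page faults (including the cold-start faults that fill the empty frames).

9

2 -> miss, frames {2}
6 -> miss, frames {2,6}
2 -> hit
6 -> hit
7 -> miss, evict 2, frames {6,7}
6 -> hit
8 -> miss, evict 6, frames {7,8}
7 -> hit
2 -> miss, evict 7, frames {8,2}
8 -> hit
7 -> miss, evict 8, frames {2,7}
2 -> hit
7 -> hit
6 -> miss, evict 2, frames {7,6}
7 -> hit
8 -> miss, evict 6, frames {7,8}
2 -> miss, evict 7, frames {8,2}
8 -> hit
2 -> hit
8 -> hit
Page faults: 9.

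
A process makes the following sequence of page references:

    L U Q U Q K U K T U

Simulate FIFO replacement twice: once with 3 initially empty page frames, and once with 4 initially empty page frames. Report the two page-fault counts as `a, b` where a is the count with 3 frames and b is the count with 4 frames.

6, 5

3 frames: F F F . . F . . F F → 6 faults.
4 frames: F F F . . F . . F . → 5 faults.
5 < 6: adding a frame reduced faults, as is typical.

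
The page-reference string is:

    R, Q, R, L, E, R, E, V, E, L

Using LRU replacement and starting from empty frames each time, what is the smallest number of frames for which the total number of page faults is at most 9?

f=1: 10 faults
f=2: 7 faults
f=3: 6 faults
f=4: 5 faults
f=5: 5 faults
Smallest f with faults ≤ 9 is 2.

2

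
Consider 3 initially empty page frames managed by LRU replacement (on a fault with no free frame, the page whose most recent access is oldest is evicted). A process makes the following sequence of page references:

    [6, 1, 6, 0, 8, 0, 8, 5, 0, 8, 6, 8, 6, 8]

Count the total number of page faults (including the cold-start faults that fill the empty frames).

6

6: fault, frames (6)
1: fault, frames (6 1)
6: hit
0: fault, frames (1 6 0)
8: fault, evict 1, frames (6 0 8)
0: hit
8: hit
5: fault, evict 6, frames (0 8 5)
0: hit
8: hit
6: fault, evict 5, frames (0 8 6)
8: hit
6: hit
8: hit
Page faults: 6.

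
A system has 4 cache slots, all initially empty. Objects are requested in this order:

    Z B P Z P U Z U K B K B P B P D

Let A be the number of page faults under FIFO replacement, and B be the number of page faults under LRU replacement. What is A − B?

-2

Under FIFO: F F F . . F . . F . . . . . . F → 6 faults.
Under LRU: F F F . . F . . F F . . F . . F → 8 faults.
A − B = 6 − 8 = -2.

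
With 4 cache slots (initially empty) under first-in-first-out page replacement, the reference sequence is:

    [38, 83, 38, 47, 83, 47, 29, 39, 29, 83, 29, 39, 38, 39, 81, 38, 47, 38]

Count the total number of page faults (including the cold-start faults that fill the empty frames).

38 -> miss, frames (38)
83 -> miss, frames (38 83)
38 -> hit
47 -> miss, frames (38 83 47)
83 -> hit
47 -> hit
29 -> miss, frames (38 83 47 29)
39 -> miss, evict 38, frames (83 47 29 39)
29 -> hit
83 -> hit
29 -> hit
39 -> hit
38 -> miss, evict 83, frames (47 29 39 38)
39 -> hit
81 -> miss, evict 47, frames (29 39 38 81)
38 -> hit
47 -> miss, evict 29, frames (39 38 81 47)
38 -> hit
Page faults: 8.

8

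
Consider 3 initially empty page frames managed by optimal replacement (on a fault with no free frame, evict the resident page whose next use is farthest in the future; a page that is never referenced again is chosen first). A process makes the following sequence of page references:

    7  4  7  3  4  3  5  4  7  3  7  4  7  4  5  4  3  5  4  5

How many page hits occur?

7: miss, frames [7]
4: miss, frames [7, 4]
7: hit
3: miss, frames [7, 4, 3]
4: hit
3: hit
5: miss, evict 3, frames [7, 4, 5]
4: hit
7: hit
3: miss, evict 5, frames [7, 4, 3]
7: hit
4: hit
7: hit
4: hit
5: miss, evict 7, frames [4, 3, 5]
4: hit
3: hit
5: hit
4: hit
5: hit
Hits: 14.

14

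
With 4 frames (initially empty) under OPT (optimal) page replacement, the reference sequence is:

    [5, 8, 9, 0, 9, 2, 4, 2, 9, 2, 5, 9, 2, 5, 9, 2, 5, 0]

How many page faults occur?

7

5 -> miss, frames (5)
8 -> miss, frames (5 8)
9 -> miss, frames (5 8 9)
0 -> miss, frames (5 8 9 0)
9 -> hit
2 -> miss, evict 8, frames (5 9 0 2)
4 -> miss, evict 0, frames (5 9 2 4)
2 -> hit
9 -> hit
2 -> hit
5 -> hit
9 -> hit
2 -> hit
5 -> hit
9 -> hit
2 -> hit
5 -> hit
0 -> miss, evict 4, frames (5 9 2 0)
Page faults: 7.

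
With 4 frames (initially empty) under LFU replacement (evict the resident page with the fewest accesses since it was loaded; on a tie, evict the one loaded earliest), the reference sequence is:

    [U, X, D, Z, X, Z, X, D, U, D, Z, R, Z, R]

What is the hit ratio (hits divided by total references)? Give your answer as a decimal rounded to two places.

0.64

U → fault, frames {U}
X → fault, frames {U,X}
D → fault, frames {U,X,D}
Z → fault, frames {U,X,D,Z}
X → hit
Z → hit
X → hit
D → hit
U → hit
D → hit
Z → hit
R → fault, evict U, frames {X,D,Z,R}
Z → hit
R → hit
Hits: 9 of 14 references → 9/14 = 0.6429.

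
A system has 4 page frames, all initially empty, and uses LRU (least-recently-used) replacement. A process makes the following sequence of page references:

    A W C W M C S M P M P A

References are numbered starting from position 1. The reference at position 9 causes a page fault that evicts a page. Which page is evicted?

pos 1: A → miss, frames [A]
pos 2: W → miss, frames [A, W]
pos 3: C → miss, frames [A, W, C]
pos 4: W → hit
pos 5: M → miss, frames [A, C, W, M]
pos 6: C → hit
pos 7: S → miss, evict A, frames [W, M, C, S]
pos 8: M → hit
pos 9: P → miss, evict W, frames [C, S, M, P]
At position 9, page W is evicted.

W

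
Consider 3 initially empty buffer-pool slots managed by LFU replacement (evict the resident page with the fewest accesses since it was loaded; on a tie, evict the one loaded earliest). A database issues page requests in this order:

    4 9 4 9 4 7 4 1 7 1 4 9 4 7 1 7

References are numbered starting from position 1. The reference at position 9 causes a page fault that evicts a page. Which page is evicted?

1

pos 1: 4 → fault, frames (4)
pos 2: 9 → fault, frames (4 9)
pos 3: 4 → hit
pos 4: 9 → hit
pos 5: 4 → hit
pos 6: 7 → fault, frames (4 9 7)
pos 7: 4 → hit
pos 8: 1 → fault, evict 7, frames (4 9 1)
pos 9: 7 → fault, evict 1, frames (4 9 7)
At position 9, page 1 is evicted.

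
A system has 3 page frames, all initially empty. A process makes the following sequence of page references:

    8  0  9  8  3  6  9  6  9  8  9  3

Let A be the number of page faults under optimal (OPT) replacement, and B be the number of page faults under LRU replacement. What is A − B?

-2

Under OPT: F F F . F F . . . . . F → 6 faults.
Under LRU: F F F . F F F . . F . F → 8 faults.
A − B = 6 − 8 = -2.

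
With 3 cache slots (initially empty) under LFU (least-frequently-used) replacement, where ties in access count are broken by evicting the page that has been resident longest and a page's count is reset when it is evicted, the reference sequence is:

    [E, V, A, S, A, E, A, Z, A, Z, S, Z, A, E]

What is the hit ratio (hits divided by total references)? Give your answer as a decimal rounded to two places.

E → fault, frames [E]
V → fault, frames [E, V]
A → fault, frames [E, V, A]
S → fault, evict E, frames [V, A, S]
A → hit
E → fault, evict V, frames [A, S, E]
A → hit
Z → fault, evict S, frames [A, E, Z]
A → hit
Z → hit
S → fault, evict E, frames [A, Z, S]
Z → hit
A → hit
E → fault, evict S, frames [A, Z, E]
Hits: 6 of 14 references → 6/14 = 0.4286.

0.43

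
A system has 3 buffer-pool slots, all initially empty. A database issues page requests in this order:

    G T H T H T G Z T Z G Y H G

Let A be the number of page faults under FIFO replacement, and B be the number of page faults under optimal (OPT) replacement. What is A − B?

Under FIFO: F F F . . . . F . . F F F . → 7 faults.
Under OPT: F F F . . . . F . . . F F . → 6 faults.
A − B = 7 − 6 = 1.

1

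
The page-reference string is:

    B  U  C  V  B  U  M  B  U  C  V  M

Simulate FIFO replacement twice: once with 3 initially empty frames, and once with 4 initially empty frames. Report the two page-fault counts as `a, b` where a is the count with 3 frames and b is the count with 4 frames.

3 frames: F F F F F F F . . F F . → 9 faults.
4 frames: F F F F . . F F F F F F → 10 faults.
10 > 9: adding a frame increased faults — Belady's anomaly.

9, 10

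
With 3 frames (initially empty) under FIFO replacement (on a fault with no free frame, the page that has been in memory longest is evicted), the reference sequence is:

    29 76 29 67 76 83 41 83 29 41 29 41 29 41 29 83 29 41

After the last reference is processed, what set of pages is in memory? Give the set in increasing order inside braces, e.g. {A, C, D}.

29 -> miss, frames (29)
76 -> miss, frames (29 76)
29 -> hit
67 -> miss, frames (29 76 67)
76 -> hit
83 -> miss, evict 29, frames (76 67 83)
41 -> miss, evict 76, frames (67 83 41)
83 -> hit
29 -> miss, evict 67, frames (83 41 29)
41 -> hit
29 -> hit
41 -> hit
29 -> hit
41 -> hit
29 -> hit
83 -> hit
29 -> hit
41 -> hit

{29, 41, 83}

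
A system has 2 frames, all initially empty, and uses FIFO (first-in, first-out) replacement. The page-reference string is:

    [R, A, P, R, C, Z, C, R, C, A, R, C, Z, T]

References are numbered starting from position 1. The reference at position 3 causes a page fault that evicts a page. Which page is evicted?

pos 1: R -> miss, frames {R}
pos 2: A -> miss, frames {R,A}
pos 3: P -> miss, evict R, frames {A,P}
At position 3, page R is evicted.

R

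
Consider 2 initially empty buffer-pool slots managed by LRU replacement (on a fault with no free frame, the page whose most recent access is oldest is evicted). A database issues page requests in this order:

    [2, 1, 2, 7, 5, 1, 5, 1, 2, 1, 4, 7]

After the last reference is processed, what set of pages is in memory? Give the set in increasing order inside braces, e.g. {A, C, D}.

2 -> miss, frames (2)
1 -> miss, frames (2 1)
2 -> hit
7 -> miss, evict 1, frames (2 7)
5 -> miss, evict 2, frames (7 5)
1 -> miss, evict 7, frames (5 1)
5 -> hit
1 -> hit
2 -> miss, evict 5, frames (1 2)
1 -> hit
4 -> miss, evict 2, frames (1 4)
7 -> miss, evict 1, frames (4 7)

{4, 7}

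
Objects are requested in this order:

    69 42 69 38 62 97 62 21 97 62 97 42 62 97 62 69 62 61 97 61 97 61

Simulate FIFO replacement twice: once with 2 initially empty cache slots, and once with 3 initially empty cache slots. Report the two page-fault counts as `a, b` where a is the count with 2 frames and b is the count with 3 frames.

2 frames: F F . F F F . F . F F F F F . F F F F . . . → 15 faults.
3 frames: F F . F F F . F . . . F F F . F . F . . . . → 11 faults.
11 < 15: adding a frame reduced faults, as is typical.

15, 11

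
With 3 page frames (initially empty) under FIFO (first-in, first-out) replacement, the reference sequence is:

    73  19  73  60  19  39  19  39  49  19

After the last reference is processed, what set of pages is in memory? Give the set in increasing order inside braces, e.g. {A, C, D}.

{19, 39, 49}

73: fault, frames [73]
19: fault, frames [73, 19]
73: hit
60: fault, frames [73, 19, 60]
19: hit
39: fault, evict 73, frames [19, 60, 39]
19: hit
39: hit
49: fault, evict 19, frames [60, 39, 49]
19: fault, evict 60, frames [39, 49, 19]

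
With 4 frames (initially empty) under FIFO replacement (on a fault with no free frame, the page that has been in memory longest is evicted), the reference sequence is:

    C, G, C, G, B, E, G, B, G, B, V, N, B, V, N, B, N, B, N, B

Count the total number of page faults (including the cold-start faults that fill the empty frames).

C: miss, frames [C]
G: miss, frames [C, G]
C: hit
G: hit
B: miss, frames [C, G, B]
E: miss, frames [C, G, B, E]
G: hit
B: hit
G: hit
B: hit
V: miss, evict C, frames [G, B, E, V]
N: miss, evict G, frames [B, E, V, N]
B: hit
V: hit
N: hit
B: hit
N: hit
B: hit
N: hit
B: hit
Page faults: 6.

6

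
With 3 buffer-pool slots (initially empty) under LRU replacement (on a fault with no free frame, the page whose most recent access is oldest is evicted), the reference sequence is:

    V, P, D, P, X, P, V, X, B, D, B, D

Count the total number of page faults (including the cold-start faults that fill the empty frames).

V: fault, frames {V}
P: fault, frames {V,P}
D: fault, frames {V,P,D}
P: hit
X: fault, evict V, frames {D,P,X}
P: hit
V: fault, evict D, frames {X,P,V}
X: hit
B: fault, evict P, frames {V,X,B}
D: fault, evict V, frames {X,B,D}
B: hit
D: hit
Page faults: 7.

7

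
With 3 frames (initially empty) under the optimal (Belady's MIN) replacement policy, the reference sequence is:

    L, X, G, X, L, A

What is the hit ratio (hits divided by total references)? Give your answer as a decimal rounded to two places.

0.33

L -> fault, frames {L}
X -> fault, frames {L,X}
G -> fault, frames {L,X,G}
X -> hit
L -> hit
A -> fault, evict G, frames {L,X,A}
Hits: 2 of 6 references → 2/6 = 0.3333.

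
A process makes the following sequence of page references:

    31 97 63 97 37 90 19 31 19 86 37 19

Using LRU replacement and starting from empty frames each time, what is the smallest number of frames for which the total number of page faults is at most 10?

f=1: 12 faults
f=2: 10 faults
f=3: 9 faults
f=4: 9 faults
f=5: 8 faults
f=6: 7 faults
f=7: 7 faults
Smallest f with faults ≤ 10 is 2.

2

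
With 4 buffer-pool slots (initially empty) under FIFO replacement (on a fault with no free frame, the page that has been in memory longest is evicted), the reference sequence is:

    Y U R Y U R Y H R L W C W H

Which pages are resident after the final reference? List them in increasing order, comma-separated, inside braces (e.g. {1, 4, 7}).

Y: miss, frames [Y]
U: miss, frames [Y, U]
R: miss, frames [Y, U, R]
Y: hit
U: hit
R: hit
Y: hit
H: miss, frames [Y, U, R, H]
R: hit
L: miss, evict Y, frames [U, R, H, L]
W: miss, evict U, frames [R, H, L, W]
C: miss, evict R, frames [H, L, W, C]
W: hit
H: hit

{C, H, L, W}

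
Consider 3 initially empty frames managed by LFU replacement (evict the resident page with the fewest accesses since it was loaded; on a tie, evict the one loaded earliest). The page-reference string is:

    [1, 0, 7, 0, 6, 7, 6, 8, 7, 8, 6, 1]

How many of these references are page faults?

6

1: fault, frames {1}
0: fault, frames {1,0}
7: fault, frames {1,0,7}
0: hit
6: fault, evict 1, frames {0,7,6}
7: hit
6: hit
8: fault, evict 0, frames {7,6,8}
7: hit
8: hit
6: hit
1: fault, evict 8, frames {7,6,1}
Page faults: 6.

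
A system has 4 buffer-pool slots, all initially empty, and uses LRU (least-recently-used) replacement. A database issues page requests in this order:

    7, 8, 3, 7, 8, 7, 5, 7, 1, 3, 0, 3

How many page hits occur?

7 -> fault, frames {7}
8 -> fault, frames {7,8}
3 -> fault, frames {7,8,3}
7 -> hit
8 -> hit
7 -> hit
5 -> fault, frames {3,8,7,5}
7 -> hit
1 -> fault, evict 3, frames {8,5,7,1}
3 -> fault, evict 8, frames {5,7,1,3}
0 -> fault, evict 5, frames {7,1,3,0}
3 -> hit
Hits: 5.

5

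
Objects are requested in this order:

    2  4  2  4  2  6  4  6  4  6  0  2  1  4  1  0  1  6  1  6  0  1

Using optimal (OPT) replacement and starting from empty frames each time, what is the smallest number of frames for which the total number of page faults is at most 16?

f=1: 22 faults
f=2: 9 faults
f=3: 6 faults
f=4: 5 faults
f=5: 5 faults
Smallest f with faults ≤ 16 is 2.

2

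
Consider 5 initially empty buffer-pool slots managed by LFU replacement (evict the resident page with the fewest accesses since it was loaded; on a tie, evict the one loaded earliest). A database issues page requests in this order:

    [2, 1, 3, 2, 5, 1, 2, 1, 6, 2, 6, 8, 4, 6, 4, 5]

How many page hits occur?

2 -> miss, frames {2}
1 -> miss, frames {2,1}
3 -> miss, frames {2,1,3}
2 -> hit
5 -> miss, frames {2,1,3,5}
1 -> hit
2 -> hit
1 -> hit
6 -> miss, frames {2,1,3,5,6}
2 -> hit
6 -> hit
8 -> miss, evict 3, frames {2,1,5,6,8}
4 -> miss, evict 5, frames {2,1,6,8,4}
6 -> hit
4 -> hit
5 -> miss, evict 8, frames {2,1,6,4,5}
Hits: 8.

8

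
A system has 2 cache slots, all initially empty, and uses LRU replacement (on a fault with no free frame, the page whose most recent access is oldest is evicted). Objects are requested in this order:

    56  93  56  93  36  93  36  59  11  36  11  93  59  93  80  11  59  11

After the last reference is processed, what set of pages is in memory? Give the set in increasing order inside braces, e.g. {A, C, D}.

{11, 59}

56: miss, frames [56]
93: miss, frames [56, 93]
56: hit
93: hit
36: miss, evict 56, frames [93, 36]
93: hit
36: hit
59: miss, evict 93, frames [36, 59]
11: miss, evict 36, frames [59, 11]
36: miss, evict 59, frames [11, 36]
11: hit
93: miss, evict 36, frames [11, 93]
59: miss, evict 11, frames [93, 59]
93: hit
80: miss, evict 59, frames [93, 80]
11: miss, evict 93, frames [80, 11]
59: miss, evict 80, frames [11, 59]
11: hit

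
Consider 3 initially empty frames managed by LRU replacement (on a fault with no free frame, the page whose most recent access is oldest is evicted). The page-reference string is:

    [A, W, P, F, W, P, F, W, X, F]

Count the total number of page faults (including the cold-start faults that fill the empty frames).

5

A -> miss, frames (A)
W -> miss, frames (A W)
P -> miss, frames (A W P)
F -> miss, evict A, frames (W P F)
W -> hit
P -> hit
F -> hit
W -> hit
X -> miss, evict P, frames (F W X)
F -> hit
Page faults: 5.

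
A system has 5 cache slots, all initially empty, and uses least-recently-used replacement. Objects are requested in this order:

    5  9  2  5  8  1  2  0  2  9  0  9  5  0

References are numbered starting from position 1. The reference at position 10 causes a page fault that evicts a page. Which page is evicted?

pos 1: 5 → miss, frames (5)
pos 2: 9 → miss, frames (5 9)
pos 3: 2 → miss, frames (5 9 2)
pos 4: 5 → hit
pos 5: 8 → miss, frames (9 2 5 8)
pos 6: 1 → miss, frames (9 2 5 8 1)
pos 7: 2 → hit
pos 8: 0 → miss, evict 9, frames (5 8 1 2 0)
pos 9: 2 → hit
pos 10: 9 → miss, evict 5, frames (8 1 0 2 9)
At position 10, page 5 is evicted.

5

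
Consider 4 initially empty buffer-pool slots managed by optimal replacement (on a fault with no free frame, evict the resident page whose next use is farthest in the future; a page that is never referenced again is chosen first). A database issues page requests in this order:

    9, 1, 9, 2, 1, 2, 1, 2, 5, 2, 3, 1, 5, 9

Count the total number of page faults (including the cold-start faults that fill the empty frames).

5

9: miss, frames {9}
1: miss, frames {9,1}
9: hit
2: miss, frames {9,1,2}
1: hit
2: hit
1: hit
2: hit
5: miss, frames {9,1,2,5}
2: hit
3: miss, evict 2, frames {9,1,5,3}
1: hit
5: hit
9: hit
Page faults: 5.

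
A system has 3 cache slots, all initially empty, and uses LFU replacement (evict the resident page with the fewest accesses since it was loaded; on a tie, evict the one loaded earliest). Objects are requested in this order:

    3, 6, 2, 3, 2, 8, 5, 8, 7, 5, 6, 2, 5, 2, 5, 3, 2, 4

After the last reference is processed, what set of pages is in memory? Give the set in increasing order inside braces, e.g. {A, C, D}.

3: miss, frames (3)
6: miss, frames (3 6)
2: miss, frames (3 6 2)
3: hit
2: hit
8: miss, evict 6, frames (3 2 8)
5: miss, evict 8, frames (3 2 5)
8: miss, evict 5, frames (3 2 8)
7: miss, evict 8, frames (3 2 7)
5: miss, evict 7, frames (3 2 5)
6: miss, evict 5, frames (3 2 6)
2: hit
5: miss, evict 6, frames (3 2 5)
2: hit
5: hit
3: hit
2: hit
4: miss, evict 5, frames (3 2 4)

{2, 3, 4}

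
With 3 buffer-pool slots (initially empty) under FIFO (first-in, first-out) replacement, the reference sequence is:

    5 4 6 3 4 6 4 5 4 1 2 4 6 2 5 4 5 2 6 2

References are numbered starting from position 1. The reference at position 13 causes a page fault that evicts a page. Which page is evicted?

pos 1: 5 → miss, frames {5}
pos 2: 4 → miss, frames {5,4}
pos 3: 6 → miss, frames {5,4,6}
pos 4: 3 → miss, evict 5, frames {4,6,3}
pos 5: 4 → hit
pos 6: 6 → hit
pos 7: 4 → hit
pos 8: 5 → miss, evict 4, frames {6,3,5}
pos 9: 4 → miss, evict 6, frames {3,5,4}
pos 10: 1 → miss, evict 3, frames {5,4,1}
pos 11: 2 → miss, evict 5, frames {4,1,2}
pos 12: 4 → hit
pos 13: 6 → miss, evict 4, frames {1,2,6}
At position 13, page 4 is evicted.

4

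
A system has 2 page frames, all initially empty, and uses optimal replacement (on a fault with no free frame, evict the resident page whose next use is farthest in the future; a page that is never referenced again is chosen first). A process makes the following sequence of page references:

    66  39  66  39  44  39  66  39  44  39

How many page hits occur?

5

66: fault, frames [66]
39: fault, frames [66, 39]
66: hit
39: hit
44: fault, evict 66, frames [39, 44]
39: hit
66: fault, evict 44, frames [39, 66]
39: hit
44: fault, evict 66, frames [39, 44]
39: hit
Hits: 5.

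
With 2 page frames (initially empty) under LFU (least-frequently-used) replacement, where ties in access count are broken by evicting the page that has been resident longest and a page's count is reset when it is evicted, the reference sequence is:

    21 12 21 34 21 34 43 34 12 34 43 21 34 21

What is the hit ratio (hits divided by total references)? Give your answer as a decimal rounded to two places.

21 → miss, frames [21]
12 → miss, frames [21, 12]
21 → hit
34 → miss, evict 12, frames [21, 34]
21 → hit
34 → hit
43 → miss, evict 34, frames [21, 43]
34 → miss, evict 43, frames [21, 34]
12 → miss, evict 34, frames [21, 12]
34 → miss, evict 12, frames [21, 34]
43 → miss, evict 34, frames [21, 43]
21 → hit
34 → miss, evict 43, frames [21, 34]
21 → hit
Hits: 5 of 14 references → 5/14 = 0.3571.

0.36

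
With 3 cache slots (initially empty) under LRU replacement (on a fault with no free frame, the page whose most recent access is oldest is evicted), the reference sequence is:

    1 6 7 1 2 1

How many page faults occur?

1 → fault, frames (1)
6 → fault, frames (1 6)
7 → fault, frames (1 6 7)
1 → hit
2 → fault, evict 6, frames (7 1 2)
1 → hit
Page faults: 4.

4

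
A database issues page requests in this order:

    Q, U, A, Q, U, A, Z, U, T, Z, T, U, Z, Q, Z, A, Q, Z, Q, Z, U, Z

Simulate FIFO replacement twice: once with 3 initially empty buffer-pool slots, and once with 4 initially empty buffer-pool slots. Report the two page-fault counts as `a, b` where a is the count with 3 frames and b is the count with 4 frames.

3 frames: F F F . . . F . F . . F . F F F . . . . F . → 10 faults.
4 frames: F F F . . . F . F . . . . F . . . . . . F . → 7 faults.
7 < 10: adding a frame reduced faults, as is typical.

10, 7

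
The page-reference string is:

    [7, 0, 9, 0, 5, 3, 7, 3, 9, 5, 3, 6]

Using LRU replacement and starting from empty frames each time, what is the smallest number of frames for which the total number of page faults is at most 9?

3

f=1: 12 faults
f=2: 10 faults
f=3: 9 faults
f=4: 8 faults
f=5: 6 faults
f=6: 6 faults
Smallest f with faults ≤ 9 is 3.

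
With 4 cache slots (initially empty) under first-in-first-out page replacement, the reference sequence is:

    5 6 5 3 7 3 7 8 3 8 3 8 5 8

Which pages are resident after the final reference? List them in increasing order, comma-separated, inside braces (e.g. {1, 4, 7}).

{3, 5, 7, 8}

5: miss, frames [5]
6: miss, frames [5, 6]
5: hit
3: miss, frames [5, 6, 3]
7: miss, frames [5, 6, 3, 7]
3: hit
7: hit
8: miss, evict 5, frames [6, 3, 7, 8]
3: hit
8: hit
3: hit
8: hit
5: miss, evict 6, frames [3, 7, 8, 5]
8: hit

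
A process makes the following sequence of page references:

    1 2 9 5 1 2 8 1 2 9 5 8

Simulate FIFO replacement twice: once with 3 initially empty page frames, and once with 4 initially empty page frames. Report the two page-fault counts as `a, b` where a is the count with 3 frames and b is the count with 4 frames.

3 frames: F F F F F F F . . F F . → 9 faults.
4 frames: F F F F . . F F F F F F → 10 faults.
10 > 9: adding a frame increased faults — Belady's anomaly.

9, 10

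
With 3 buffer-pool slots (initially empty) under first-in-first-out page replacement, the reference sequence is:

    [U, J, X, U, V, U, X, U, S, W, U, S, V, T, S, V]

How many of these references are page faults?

U → fault, frames {U}
J → fault, frames {U,J}
X → fault, frames {U,J,X}
U → hit
V → fault, evict U, frames {J,X,V}
U → fault, evict J, frames {X,V,U}
X → hit
U → hit
S → fault, evict X, frames {V,U,S}
W → fault, evict V, frames {U,S,W}
U → hit
S → hit
V → fault, evict U, frames {S,W,V}
T → fault, evict S, frames {W,V,T}
S → fault, evict W, frames {V,T,S}
V → hit
Page faults: 10.

10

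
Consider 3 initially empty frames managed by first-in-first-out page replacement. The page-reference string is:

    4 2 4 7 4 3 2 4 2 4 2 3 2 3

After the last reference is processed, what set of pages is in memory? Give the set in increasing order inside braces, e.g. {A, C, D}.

4 → fault, frames (4)
2 → fault, frames (4 2)
4 → hit
7 → fault, frames (4 2 7)
4 → hit
3 → fault, evict 4, frames (2 7 3)
2 → hit
4 → fault, evict 2, frames (7 3 4)
2 → fault, evict 7, frames (3 4 2)
4 → hit
2 → hit
3 → hit
2 → hit
3 → hit

{2, 3, 4}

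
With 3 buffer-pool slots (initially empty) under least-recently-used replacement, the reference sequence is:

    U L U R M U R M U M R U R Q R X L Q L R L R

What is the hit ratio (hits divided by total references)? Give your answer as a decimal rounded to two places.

0.59

U: fault, frames [U]
L: fault, frames [U, L]
U: hit
R: fault, frames [L, U, R]
M: fault, evict L, frames [U, R, M]
U: hit
R: hit
M: hit
U: hit
M: hit
R: hit
U: hit
R: hit
Q: fault, evict M, frames [U, R, Q]
R: hit
X: fault, evict U, frames [Q, R, X]
L: fault, evict Q, frames [R, X, L]
Q: fault, evict R, frames [X, L, Q]
L: hit
R: fault, evict X, frames [Q, L, R]
L: hit
R: hit
Hits: 13 of 22 references → 13/22 = 0.5909.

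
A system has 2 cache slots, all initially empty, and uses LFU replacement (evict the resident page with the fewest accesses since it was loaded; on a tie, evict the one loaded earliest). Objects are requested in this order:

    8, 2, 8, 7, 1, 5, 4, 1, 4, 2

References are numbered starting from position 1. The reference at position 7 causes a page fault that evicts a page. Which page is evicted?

pos 1: 8 → fault, frames [8]
pos 2: 2 → fault, frames [8, 2]
pos 3: 8 → hit
pos 4: 7 → fault, evict 2, frames [8, 7]
pos 5: 1 → fault, evict 7, frames [8, 1]
pos 6: 5 → fault, evict 1, frames [8, 5]
pos 7: 4 → fault, evict 5, frames [8, 4]
At position 7, page 5 is evicted.

5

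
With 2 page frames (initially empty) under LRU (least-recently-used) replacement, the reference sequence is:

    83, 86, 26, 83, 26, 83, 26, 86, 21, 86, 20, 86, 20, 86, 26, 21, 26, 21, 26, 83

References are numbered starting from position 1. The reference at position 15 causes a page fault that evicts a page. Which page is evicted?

pos 1: 83 → fault, frames {83}
pos 2: 86 → fault, frames {83,86}
pos 3: 26 → fault, evict 83, frames {86,26}
pos 4: 83 → fault, evict 86, frames {26,83}
pos 5: 26 → hit
pos 6: 83 → hit
pos 7: 26 → hit
pos 8: 86 → fault, evict 83, frames {26,86}
pos 9: 21 → fault, evict 26, frames {86,21}
pos 10: 86 → hit
pos 11: 20 → fault, evict 21, frames {86,20}
pos 12: 86 → hit
pos 13: 20 → hit
pos 14: 86 → hit
pos 15: 26 → fault, evict 20, frames {86,26}
At position 15, page 20 is evicted.

20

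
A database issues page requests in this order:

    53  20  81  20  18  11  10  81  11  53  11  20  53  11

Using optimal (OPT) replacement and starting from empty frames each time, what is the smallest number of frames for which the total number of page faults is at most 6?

f=1: 14 faults
f=2: 10 faults
f=3: 8 faults
f=4: 7 faults
f=5: 6 faults
f=6: 6 faults
Smallest f with faults ≤ 6 is 5.

5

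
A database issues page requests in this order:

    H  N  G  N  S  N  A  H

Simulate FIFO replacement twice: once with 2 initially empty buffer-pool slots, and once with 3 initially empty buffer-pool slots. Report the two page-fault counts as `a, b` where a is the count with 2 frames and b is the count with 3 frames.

2 frames: F F F . F F F F → 7 faults.
3 frames: F F F . F . F F → 6 faults.
6 < 7: adding a frame reduced faults, as is typical.

7, 6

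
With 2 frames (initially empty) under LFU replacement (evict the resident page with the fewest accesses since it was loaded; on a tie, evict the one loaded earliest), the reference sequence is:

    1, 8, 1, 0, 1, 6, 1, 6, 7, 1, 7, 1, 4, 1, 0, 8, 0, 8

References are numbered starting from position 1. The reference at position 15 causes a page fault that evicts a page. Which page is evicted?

4

pos 1: 1 → fault, frames [1]
pos 2: 8 → fault, frames [1, 8]
pos 3: 1 → hit
pos 4: 0 → fault, evict 8, frames [1, 0]
pos 5: 1 → hit
pos 6: 6 → fault, evict 0, frames [1, 6]
pos 7: 1 → hit
pos 8: 6 → hit
pos 9: 7 → fault, evict 6, frames [1, 7]
pos 10: 1 → hit
pos 11: 7 → hit
pos 12: 1 → hit
pos 13: 4 → fault, evict 7, frames [1, 4]
pos 14: 1 → hit
pos 15: 0 → fault, evict 4, frames [1, 0]
At position 15, page 4 is evicted.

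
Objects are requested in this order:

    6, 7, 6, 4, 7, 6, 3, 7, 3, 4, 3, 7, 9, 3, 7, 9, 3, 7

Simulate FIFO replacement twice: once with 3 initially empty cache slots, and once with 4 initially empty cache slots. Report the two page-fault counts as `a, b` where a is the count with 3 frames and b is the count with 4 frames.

3 frames: F F . F . . F . . . . . F . F . . . → 6 faults.
4 frames: F F . F . . F . . . . . F . . . . . → 5 faults.
5 < 6: adding a frame reduced faults, as is typical.

6, 5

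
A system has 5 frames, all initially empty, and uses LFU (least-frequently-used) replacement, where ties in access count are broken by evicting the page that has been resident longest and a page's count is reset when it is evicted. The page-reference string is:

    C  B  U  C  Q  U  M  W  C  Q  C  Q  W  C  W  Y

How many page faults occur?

C: miss, frames [C]
B: miss, frames [C, B]
U: miss, frames [C, B, U]
C: hit
Q: miss, frames [C, B, U, Q]
U: hit
M: miss, frames [C, B, U, Q, M]
W: miss, evict B, frames [C, U, Q, M, W]
C: hit
Q: hit
C: hit
Q: hit
W: hit
C: hit
W: hit
Y: miss, evict M, frames [C, U, Q, W, Y]
Page faults: 7.

7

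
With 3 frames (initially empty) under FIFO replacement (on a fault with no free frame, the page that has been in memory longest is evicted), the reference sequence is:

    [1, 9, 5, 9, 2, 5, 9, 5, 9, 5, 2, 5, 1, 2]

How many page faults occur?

1 -> miss, frames (1)
9 -> miss, frames (1 9)
5 -> miss, frames (1 9 5)
9 -> hit
2 -> miss, evict 1, frames (9 5 2)
5 -> hit
9 -> hit
5 -> hit
9 -> hit
5 -> hit
2 -> hit
5 -> hit
1 -> miss, evict 9, frames (5 2 1)
2 -> hit
Page faults: 5.

5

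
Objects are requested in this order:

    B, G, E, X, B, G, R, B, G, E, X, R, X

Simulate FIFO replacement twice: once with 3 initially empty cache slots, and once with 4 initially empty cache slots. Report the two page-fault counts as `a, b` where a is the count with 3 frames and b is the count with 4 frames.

3 frames: F F F F F F F . . F F . . → 9 faults.
4 frames: F F F F . . F F F F F F . → 10 faults.
10 > 9: adding a frame increased faults — Belady's anomaly.

9, 10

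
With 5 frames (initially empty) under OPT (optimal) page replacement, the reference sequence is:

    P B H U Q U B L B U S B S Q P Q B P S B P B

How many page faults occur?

7

P → miss, frames [P]
B → miss, frames [P, B]
H → miss, frames [P, B, H]
U → miss, frames [P, B, H, U]
Q → miss, frames [P, B, H, U, Q]
U → hit
B → hit
L → miss, evict H, frames [P, B, U, Q, L]
B → hit
U → hit
S → miss, evict L, frames [P, B, U, Q, S]
B → hit
S → hit
Q → hit
P → hit
Q → hit
B → hit
P → hit
S → hit
B → hit
P → hit
B → hit
Page faults: 7.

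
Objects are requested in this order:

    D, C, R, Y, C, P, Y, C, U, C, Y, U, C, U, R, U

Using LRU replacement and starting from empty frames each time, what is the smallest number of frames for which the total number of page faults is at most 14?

f=1: 16 faults
f=2: 13 faults
f=3: 7 faults
f=4: 7 faults
f=5: 6 faults
f=6: 6 faults
Smallest f with faults ≤ 14 is 2.

2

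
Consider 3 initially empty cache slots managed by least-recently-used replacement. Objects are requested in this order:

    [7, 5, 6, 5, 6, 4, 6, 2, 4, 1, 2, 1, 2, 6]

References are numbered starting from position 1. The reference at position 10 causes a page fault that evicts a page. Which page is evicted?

6

pos 1: 7 -> fault, frames [7]
pos 2: 5 -> fault, frames [7, 5]
pos 3: 6 -> fault, frames [7, 5, 6]
pos 4: 5 -> hit
pos 5: 6 -> hit
pos 6: 4 -> fault, evict 7, frames [5, 6, 4]
pos 7: 6 -> hit
pos 8: 2 -> fault, evict 5, frames [4, 6, 2]
pos 9: 4 -> hit
pos 10: 1 -> fault, evict 6, frames [2, 4, 1]
At position 10, page 6 is evicted.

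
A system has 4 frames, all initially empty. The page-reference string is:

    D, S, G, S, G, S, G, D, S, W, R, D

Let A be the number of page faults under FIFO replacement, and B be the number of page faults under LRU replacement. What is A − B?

1

Under FIFO: F F F . . . . . . F F F → 6 faults.
Under LRU: F F F . . . . . . F F . → 5 faults.
A − B = 6 − 5 = 1.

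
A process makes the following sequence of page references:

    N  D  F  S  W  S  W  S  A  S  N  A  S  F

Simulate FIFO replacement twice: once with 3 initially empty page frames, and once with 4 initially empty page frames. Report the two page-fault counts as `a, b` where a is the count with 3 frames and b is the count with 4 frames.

9, 8

3 frames: F F F F F . . . F . F . F F → 9 faults.
4 frames: F F F F F . . . F . F . . F → 8 faults.
8 < 9: adding a frame reduced faults, as is typical.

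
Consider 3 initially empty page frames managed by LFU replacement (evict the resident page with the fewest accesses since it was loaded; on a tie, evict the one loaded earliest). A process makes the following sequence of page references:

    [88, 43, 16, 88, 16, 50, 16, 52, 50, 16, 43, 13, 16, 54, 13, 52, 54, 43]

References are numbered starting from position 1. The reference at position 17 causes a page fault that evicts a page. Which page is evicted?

pos 1: 88 -> miss, frames (88)
pos 2: 43 -> miss, frames (88 43)
pos 3: 16 -> miss, frames (88 43 16)
pos 4: 88 -> hit
pos 5: 16 -> hit
pos 6: 50 -> miss, evict 43, frames (88 16 50)
pos 7: 16 -> hit
pos 8: 52 -> miss, evict 50, frames (88 16 52)
pos 9: 50 -> miss, evict 52, frames (88 16 50)
pos 10: 16 -> hit
pos 11: 43 -> miss, evict 50, frames (88 16 43)
pos 12: 13 -> miss, evict 43, frames (88 16 13)
pos 13: 16 -> hit
pos 14: 54 -> miss, evict 13, frames (88 16 54)
pos 15: 13 -> miss, evict 54, frames (88 16 13)
pos 16: 52 -> miss, evict 13, frames (88 16 52)
pos 17: 54 -> miss, evict 52, frames (88 16 54)
At position 17, page 52 is evicted.

52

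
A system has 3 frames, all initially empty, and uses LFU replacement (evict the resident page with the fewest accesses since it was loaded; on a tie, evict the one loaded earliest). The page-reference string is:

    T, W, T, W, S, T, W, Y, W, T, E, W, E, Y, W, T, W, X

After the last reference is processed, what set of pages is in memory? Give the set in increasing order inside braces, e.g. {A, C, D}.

T → miss, frames (T)
W → miss, frames (T W)
T → hit
W → hit
S → miss, frames (T W S)
T → hit
W → hit
Y → miss, evict S, frames (T W Y)
W → hit
T → hit
E → miss, evict Y, frames (T W E)
W → hit
E → hit
Y → miss, evict E, frames (T W Y)
W → hit
T → hit
W → hit
X → miss, evict Y, frames (T W X)

{T, W, X}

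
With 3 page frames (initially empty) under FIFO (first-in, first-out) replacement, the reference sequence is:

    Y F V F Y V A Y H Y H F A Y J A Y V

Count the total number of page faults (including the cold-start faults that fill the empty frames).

Y → fault, frames {Y}
F → fault, frames {Y,F}
V → fault, frames {Y,F,V}
F → hit
Y → hit
V → hit
A → fault, evict Y, frames {F,V,A}
Y → fault, evict F, frames {V,A,Y}
H → fault, evict V, frames {A,Y,H}
Y → hit
H → hit
F → fault, evict A, frames {Y,H,F}
A → fault, evict Y, frames {H,F,A}
Y → fault, evict H, frames {F,A,Y}
J → fault, evict F, frames {A,Y,J}
A → hit
Y → hit
V → fault, evict A, frames {Y,J,V}
Page faults: 11.

11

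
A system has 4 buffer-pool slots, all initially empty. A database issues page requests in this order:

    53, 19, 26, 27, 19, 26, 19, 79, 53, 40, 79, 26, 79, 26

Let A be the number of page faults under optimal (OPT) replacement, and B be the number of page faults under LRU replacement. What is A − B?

Under OPT: F F F F . . . F . F . . . . → 6 faults.
Under LRU: F F F F . . . F F F . F . . → 8 faults.
A − B = 6 − 8 = -2.

-2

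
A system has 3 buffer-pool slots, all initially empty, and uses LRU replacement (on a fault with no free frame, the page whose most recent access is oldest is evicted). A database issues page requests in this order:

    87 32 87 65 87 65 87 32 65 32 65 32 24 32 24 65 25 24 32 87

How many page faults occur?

87 -> fault, frames (87)
32 -> fault, frames (87 32)
87 -> hit
65 -> fault, frames (32 87 65)
87 -> hit
65 -> hit
87 -> hit
32 -> hit
65 -> hit
32 -> hit
65 -> hit
32 -> hit
24 -> fault, evict 87, frames (65 32 24)
32 -> hit
24 -> hit
65 -> hit
25 -> fault, evict 32, frames (24 65 25)
24 -> hit
32 -> fault, evict 65, frames (25 24 32)
87 -> fault, evict 25, frames (24 32 87)
Page faults: 7.

7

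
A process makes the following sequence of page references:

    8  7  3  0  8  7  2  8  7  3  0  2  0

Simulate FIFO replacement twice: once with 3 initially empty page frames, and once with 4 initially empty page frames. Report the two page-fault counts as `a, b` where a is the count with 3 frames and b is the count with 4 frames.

3 frames: F F F F F F F . . F F . . → 9 faults.
4 frames: F F F F . . F F F F F F . → 10 faults.
10 > 9: adding a frame increased faults — Belady's anomaly.

9, 10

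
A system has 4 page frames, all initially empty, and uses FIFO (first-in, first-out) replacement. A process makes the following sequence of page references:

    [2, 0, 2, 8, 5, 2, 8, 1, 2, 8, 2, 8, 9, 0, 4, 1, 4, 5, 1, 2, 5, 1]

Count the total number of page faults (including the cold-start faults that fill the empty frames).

2: miss, frames (2)
0: miss, frames (2 0)
2: hit
8: miss, frames (2 0 8)
5: miss, frames (2 0 8 5)
2: hit
8: hit
1: miss, evict 2, frames (0 8 5 1)
2: miss, evict 0, frames (8 5 1 2)
8: hit
2: hit
8: hit
9: miss, evict 8, frames (5 1 2 9)
0: miss, evict 5, frames (1 2 9 0)
4: miss, evict 1, frames (2 9 0 4)
1: miss, evict 2, frames (9 0 4 1)
4: hit
5: miss, evict 9, frames (0 4 1 5)
1: hit
2: miss, evict 0, frames (4 1 5 2)
5: hit
1: hit
Page faults: 12.

12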